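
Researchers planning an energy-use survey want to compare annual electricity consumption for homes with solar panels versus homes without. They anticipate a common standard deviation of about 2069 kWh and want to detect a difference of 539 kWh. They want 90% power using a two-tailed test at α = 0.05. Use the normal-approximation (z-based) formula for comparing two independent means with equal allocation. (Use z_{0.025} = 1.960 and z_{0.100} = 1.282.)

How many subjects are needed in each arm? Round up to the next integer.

n = 310 per group

n = (z_{α/2} + z_β)² · (σ₁² + σ₂²) / δ²
  = (1.960 + 1.282)² · (2·2069² = 8561522) / 539²
  = 10.5106 · 8561522 / 290521
  = 309.74
Round up → n = 310 per group.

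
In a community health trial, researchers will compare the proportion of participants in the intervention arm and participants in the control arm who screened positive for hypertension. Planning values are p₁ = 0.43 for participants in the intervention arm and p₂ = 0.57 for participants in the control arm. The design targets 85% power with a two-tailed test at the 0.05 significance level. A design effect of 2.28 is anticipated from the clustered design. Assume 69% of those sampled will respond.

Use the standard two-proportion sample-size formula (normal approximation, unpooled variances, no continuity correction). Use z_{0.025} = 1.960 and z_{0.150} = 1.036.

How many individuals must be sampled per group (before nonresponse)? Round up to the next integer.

n = 742 per group

n = (z_{α/2} + z_β)² · [p₁(1−p₁) + p₂(1−p₂)] / (p₁ − p₂)²
  = (1.960 + 1.036)² · (0.43·0.57 + 0.57·0.43) / (-0.14)²
  = (2.996)² · (0.2451 + 0.2451) / 0.0196
  = 8.9760 · 0.4902 / 0.0196
  = 224.49
Design effect: 2.28 × 224.49 = 511.84.
Adjust for 69% response: 511.84 / 0.69 = 741.80.
Round up → n = 742 per group.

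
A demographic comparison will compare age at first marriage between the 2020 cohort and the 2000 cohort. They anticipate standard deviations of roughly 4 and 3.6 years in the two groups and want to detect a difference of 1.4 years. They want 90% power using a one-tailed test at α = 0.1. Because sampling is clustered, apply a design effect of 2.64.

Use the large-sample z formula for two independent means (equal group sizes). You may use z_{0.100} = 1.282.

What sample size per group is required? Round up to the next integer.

n = (z_α + z_β)² · (σ₁² + σ₂²) / δ²
  = (1.282 + 1.282)² · (4² + 3.6² = 28.96) / 1.4²
  = 6.5741 · 28.96 / 1.96
  = 97.14
Design effect: 2.64 × 97.14 = 256.44.
Round up → n = 257 per group.

n = 257 per group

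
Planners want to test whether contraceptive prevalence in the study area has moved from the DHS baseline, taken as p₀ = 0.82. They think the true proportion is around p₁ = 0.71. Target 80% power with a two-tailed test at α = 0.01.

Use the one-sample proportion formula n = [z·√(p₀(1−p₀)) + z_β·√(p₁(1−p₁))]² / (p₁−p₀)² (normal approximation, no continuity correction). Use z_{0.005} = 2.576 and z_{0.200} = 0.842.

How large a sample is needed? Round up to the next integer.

n = 156

n = [z_{α/2}·√(p₀q₀) + z_β·√(p₁q₁)]² / (p₁ − p₀)²
  = [2.576·√(0.82·0.18) + 0.842·√(0.71·0.29)]² / (-0.11)²
  = [2.576·0.3842 + 0.842·0.4538]² / 0.0121
  = [1.3717]² / 0.0121
  = 155.51
Round up → n = 156.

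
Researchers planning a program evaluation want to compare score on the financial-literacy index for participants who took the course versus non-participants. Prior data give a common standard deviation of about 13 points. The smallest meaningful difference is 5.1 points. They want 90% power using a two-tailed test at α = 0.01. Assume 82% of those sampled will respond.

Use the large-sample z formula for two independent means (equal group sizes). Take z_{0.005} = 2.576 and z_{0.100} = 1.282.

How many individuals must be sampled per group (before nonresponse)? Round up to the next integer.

n = 236 per group

n = (z_{α/2} + z_β)² · (σ₁² + σ₂²) / δ²
  = (2.576 + 1.282)² · (2·13² = 338) / 5.1²
  = 14.8842 · 338 / 26.01
  = 193.42
Adjust for 82% response: 193.42 / 0.82 = 235.88.
Round up → n = 236 per group.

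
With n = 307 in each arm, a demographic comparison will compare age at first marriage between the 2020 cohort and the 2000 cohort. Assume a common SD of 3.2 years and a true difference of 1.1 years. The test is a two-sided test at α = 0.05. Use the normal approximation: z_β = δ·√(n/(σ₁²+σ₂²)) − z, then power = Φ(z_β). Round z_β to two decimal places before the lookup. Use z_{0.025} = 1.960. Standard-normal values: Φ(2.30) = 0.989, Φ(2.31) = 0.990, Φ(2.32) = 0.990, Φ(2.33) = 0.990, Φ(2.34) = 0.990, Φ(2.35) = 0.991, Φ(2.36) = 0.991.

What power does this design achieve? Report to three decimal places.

Power ≈ 0.989

z_β = δ·√(n/(σ₁²+σ₂²)) − z_{α/2}
    = 1.1 · √(307/20.48) − 1.960
    = 1.1 · 3.87172 − 1.960
    = 4.2589 − 1.960 = 2.2989 → 2.30
Power = Φ(2.30) = 0.989.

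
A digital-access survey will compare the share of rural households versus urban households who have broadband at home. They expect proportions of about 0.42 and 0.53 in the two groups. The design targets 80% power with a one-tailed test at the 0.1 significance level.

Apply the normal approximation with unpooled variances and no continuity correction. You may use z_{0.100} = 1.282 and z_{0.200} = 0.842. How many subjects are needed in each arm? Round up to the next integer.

n = (z_α + z_β)² · [p₁(1−p₁) + p₂(1−p₂)] / (p₁ − p₂)²
  = (1.282 + 0.842)² · (0.42·0.58 + 0.53·0.47) / (-0.11)²
  = (2.124)² · (0.2436 + 0.2491) / 0.0121
  = 4.5114 · 0.4927 / 0.0121
  = 183.70
Round up → n = 184 per group.

n = 184 per group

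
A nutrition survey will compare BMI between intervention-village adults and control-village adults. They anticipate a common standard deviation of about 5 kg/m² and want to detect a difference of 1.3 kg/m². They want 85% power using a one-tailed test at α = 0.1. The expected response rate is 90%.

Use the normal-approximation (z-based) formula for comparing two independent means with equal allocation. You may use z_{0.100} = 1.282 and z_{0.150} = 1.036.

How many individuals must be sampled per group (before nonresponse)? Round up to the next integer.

n = 177 per group

n = (z_α + z_β)² · (σ₁² + σ₂²) / δ²
  = (1.282 + 1.036)² · (2·5² = 50) / 1.3²
  = 5.3731 · 50 / 1.69
  = 158.97
Adjust for 90% response: 158.97 / 0.90 = 176.63.
Round up → n = 177 per group.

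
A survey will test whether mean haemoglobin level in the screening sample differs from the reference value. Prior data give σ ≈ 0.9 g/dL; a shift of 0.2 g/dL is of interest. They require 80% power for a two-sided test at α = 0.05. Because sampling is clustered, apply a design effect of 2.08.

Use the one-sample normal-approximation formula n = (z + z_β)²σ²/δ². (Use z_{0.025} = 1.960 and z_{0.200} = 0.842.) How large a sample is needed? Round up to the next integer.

n = (z_{α/2} + z_β)² · σ² / δ²
  = (1.960 + 0.842)² · 0.9² / 0.2²
  = 7.8512 · 0.81 / 0.04
  = 158.99
Design effect: 2.08 × 158.99 = 330.69.
Round up → n = 331.

n = 331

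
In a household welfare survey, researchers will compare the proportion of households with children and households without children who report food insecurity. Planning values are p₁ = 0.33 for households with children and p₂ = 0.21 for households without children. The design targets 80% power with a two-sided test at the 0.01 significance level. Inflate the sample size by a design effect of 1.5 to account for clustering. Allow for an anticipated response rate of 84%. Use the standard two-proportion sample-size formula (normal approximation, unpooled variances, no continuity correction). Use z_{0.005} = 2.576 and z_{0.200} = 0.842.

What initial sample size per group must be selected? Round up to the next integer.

n = 561 per group

n = (z_{α/2} + z_β)² · [p₁(1−p₁) + p₂(1−p₂)] / (p₁ − p₂)²
  = (2.576 + 0.842)² · (0.33·0.67 + 0.21·0.79) / (0.12)²
  = (3.418)² · (0.2211 + 0.1659) / 0.0144
  = 11.6827 · 0.3870 / 0.0144
  = 313.97
Design effect: 1.5 × 313.97 = 470.96.
Adjust for 84% response: 470.96 / 0.84 = 560.67.
Round up → n = 561 per group.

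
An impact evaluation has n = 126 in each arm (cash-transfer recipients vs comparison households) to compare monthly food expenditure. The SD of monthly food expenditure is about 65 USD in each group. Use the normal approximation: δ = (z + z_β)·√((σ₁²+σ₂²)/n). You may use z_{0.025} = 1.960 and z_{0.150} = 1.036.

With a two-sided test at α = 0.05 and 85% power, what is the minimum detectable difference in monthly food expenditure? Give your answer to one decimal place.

Minimum detectable difference ≈ 24.5 USD

δ = (z_{α/2} + z_β) · √((σ₁²+σ₂²)/n)
  = (1.960 + 1.036) · √(8450/126)
  = 2.996 · √67.0635
  = 2.996 · 8.1892
  = 24.5349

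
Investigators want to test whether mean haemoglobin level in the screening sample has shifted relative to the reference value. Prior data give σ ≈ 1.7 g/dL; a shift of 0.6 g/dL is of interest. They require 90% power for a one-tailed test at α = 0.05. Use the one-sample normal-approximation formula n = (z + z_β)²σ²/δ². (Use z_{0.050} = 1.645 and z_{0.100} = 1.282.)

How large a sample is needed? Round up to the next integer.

n = 69

n = (z_α + z_β)² · σ² / δ²
  = (1.645 + 1.282)² · 1.7² / 0.6²
  = 8.5673 · 2.89 / 0.36
  = 68.78
Round up → n = 69.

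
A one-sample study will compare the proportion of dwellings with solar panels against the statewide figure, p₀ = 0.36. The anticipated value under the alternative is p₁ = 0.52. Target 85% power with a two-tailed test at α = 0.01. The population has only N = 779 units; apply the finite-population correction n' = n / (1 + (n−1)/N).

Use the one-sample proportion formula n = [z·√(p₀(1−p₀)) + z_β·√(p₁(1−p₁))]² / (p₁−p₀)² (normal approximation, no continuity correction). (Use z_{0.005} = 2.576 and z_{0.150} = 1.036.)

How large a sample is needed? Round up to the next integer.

n = 105

n = [z_{α/2}·√(p₀q₀) + z_β·√(p₁q₁)]² / (p₁ − p₀)²
  = [2.576·√(0.36·0.64) + 1.036·√(0.52·0.48)]² / (0.16)²
  = [2.576·0.4800 + 1.036·0.4996]² / 0.0256
  = [1.7541]² / 0.0256
  = 120.19
Finite-population correction (N = 779): 120.19 / (1 + (120.19 − 1)/779) = 104.24.
Round up → n = 105.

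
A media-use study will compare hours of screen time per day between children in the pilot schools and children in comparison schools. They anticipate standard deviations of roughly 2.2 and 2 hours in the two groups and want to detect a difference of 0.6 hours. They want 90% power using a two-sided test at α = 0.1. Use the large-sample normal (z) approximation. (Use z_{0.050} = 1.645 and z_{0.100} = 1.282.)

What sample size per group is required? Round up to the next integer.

n = 211 per group

n = (z_{α/2} + z_β)² · (σ₁² + σ₂²) / δ²
  = (1.645 + 1.282)² · (2.2² + 2² = 8.84) / 0.6²
  = 8.5673 · 8.84 / 0.36
  = 210.38
Round up → n = 211 per group.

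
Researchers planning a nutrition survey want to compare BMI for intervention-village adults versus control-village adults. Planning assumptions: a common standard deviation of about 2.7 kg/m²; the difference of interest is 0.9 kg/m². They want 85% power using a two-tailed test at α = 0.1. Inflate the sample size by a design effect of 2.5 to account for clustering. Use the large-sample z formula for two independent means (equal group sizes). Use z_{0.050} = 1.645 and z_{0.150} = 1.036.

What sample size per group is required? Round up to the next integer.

n = 324 per group

n = (z_{α/2} + z_β)² · (σ₁² + σ₂²) / δ²
  = (1.645 + 1.036)² · (2·2.7² = 14.58) / 0.9²
  = 7.1878 · 14.58 / 0.81
  = 129.38
Design effect: 2.5 × 129.38 = 323.45.
Round up → n = 324 per group.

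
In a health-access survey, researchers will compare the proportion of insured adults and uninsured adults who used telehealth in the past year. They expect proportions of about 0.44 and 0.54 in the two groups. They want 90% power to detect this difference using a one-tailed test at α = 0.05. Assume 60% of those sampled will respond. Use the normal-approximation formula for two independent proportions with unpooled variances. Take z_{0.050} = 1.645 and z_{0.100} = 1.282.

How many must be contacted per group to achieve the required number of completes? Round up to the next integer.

n = (z_α + z_β)² · [p₁(1−p₁) + p₂(1−p₂)] / (p₁ − p₂)²
  = (1.645 + 1.282)² · (0.44·0.56 + 0.54·0.46) / (-0.10)²
  = (2.927)² · (0.2464 + 0.2484) / 0.0100
  = 8.5673 · 0.4948 / 0.0100
  = 423.91
Adjust for 60% response: 423.91 / 0.60 = 706.52.
Round up → n = 707 per group.

n = 707 per group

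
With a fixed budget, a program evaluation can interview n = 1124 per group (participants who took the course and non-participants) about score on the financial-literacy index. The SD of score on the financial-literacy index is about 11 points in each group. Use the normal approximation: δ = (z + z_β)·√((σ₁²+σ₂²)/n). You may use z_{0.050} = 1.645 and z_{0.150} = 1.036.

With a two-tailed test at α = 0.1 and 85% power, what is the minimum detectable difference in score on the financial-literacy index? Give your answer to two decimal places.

Minimum detectable difference ≈ 1.24 points

δ = (z_{α/2} + z_β) · √((σ₁²+σ₂²)/n)
  = (1.645 + 1.036) · √(242/1124)
  = 2.681 · √0.2153
  = 2.681 · 0.4640
  = 1.2440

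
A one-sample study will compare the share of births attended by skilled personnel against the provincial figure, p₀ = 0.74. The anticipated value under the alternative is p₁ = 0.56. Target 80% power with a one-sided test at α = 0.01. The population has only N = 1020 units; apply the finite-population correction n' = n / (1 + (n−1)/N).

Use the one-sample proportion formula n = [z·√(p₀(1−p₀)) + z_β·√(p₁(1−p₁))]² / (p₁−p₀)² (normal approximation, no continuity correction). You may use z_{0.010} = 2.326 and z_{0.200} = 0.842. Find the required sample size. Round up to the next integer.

n = 61

n = [z_α·√(p₀q₀) + z_β·√(p₁q₁)]² / (p₁ − p₀)²
  = [2.326·√(0.74·0.26) + 0.842·√(0.56·0.44)]² / (-0.18)²
  = [2.326·0.4386 + 0.842·0.4964]² / 0.0324
  = [1.4382]² / 0.0324
  = 63.84
Finite-population correction (N = 1020): 63.84 / (1 + (63.84 − 1)/1020) = 60.14.
Round up → n = 61.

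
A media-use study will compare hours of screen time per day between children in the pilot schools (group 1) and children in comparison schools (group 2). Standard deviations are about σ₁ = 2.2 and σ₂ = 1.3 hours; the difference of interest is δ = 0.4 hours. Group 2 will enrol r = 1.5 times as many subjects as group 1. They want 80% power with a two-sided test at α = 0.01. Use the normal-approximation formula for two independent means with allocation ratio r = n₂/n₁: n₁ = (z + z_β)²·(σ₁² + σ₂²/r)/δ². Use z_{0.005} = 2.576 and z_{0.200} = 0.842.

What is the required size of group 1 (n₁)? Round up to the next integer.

n₁ = 436

n₁ = (z_{α/2} + z_β)² · (σ₁² + σ₂²/r) / δ²
   = (2.576 + 0.842)² · (2.2² + 1.3²/1.5) / 0.4²
   = 11.6827 · (4.84 + 1.1267) / 0.16
   = 11.6827 · 5.9667 / 0.16
   = 435.67
Round up → n₁ = 436; n₂ = r·n₁ = 1.5 × 436 = 654.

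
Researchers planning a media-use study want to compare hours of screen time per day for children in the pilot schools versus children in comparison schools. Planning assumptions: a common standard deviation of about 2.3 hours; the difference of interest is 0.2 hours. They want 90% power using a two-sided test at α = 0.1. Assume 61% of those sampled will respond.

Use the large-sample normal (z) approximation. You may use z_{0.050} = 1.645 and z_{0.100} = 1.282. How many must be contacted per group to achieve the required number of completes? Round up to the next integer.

n = 3715 per group

n = (z_{α/2} + z_β)² · (σ₁² + σ₂²) / δ²
  = (1.645 + 1.282)² · (2·2.3² = 10.58) / 0.2²
  = 8.5673 · 10.58 / 0.04
  = 2266.06
Adjust for 61% response: 2266.06 / 0.61 = 3714.85.
Round up → n = 3715 per group.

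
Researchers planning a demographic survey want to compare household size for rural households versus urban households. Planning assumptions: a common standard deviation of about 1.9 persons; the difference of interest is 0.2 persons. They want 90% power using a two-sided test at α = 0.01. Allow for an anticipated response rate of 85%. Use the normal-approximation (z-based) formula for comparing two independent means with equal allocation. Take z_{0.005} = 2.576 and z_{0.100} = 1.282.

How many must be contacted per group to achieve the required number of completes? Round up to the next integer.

n = 3161 per group

n = (z_{α/2} + z_β)² · (σ₁² + σ₂²) / δ²
  = (2.576 + 1.282)² · (2·1.9² = 7.22) / 0.2²
  = 14.8842 · 7.22 / 0.04
  = 2686.59
Adjust for 85% response: 2686.59 / 0.85 = 3160.70.
Round up → n = 3161 per group.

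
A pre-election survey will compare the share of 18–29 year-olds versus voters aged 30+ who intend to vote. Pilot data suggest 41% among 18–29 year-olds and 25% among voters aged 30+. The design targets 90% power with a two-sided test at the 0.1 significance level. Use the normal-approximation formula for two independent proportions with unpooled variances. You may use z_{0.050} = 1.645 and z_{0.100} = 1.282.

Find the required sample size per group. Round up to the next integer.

n = 144 per group

n = (z_{α/2} + z_β)² · [p₁(1−p₁) + p₂(1−p₂)] / (p₁ − p₂)²
  = (1.645 + 1.282)² · (0.41·0.59 + 0.25·0.75) / (0.16)²
  = (2.927)² · (0.2419 + 0.1875) / 0.0256
  = 8.5673 · 0.4294 / 0.0256
  = 143.70
Round up → n = 144 per group.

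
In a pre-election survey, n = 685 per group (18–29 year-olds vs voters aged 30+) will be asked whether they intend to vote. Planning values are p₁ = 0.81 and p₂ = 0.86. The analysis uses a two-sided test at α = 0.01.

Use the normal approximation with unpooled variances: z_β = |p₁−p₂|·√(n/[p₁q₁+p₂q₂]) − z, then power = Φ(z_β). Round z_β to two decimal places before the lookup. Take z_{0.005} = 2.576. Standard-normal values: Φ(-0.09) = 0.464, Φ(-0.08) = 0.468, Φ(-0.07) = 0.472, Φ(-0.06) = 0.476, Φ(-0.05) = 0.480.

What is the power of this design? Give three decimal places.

Power ≈ 0.468

z_β = |p₁−p₂|·√(n/[p₁q₁+p₂q₂]) − z_{α/2}
    = 0.05 · √(685/0.2743) − 2.576
    = 0.05 · 49.9727 − 2.576
    = 2.4986 − 2.576 = -0.0774 → -0.08
Power = Φ(-0.08) = 0.468.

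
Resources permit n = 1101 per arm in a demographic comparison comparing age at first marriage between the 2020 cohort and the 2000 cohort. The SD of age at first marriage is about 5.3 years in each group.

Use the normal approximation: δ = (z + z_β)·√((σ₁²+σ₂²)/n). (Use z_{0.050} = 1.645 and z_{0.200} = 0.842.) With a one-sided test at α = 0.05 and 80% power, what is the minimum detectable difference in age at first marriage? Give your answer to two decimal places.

δ = (z_α + z_β) · √((σ₁²+σ₂²)/n)
  = (1.645 + 0.842) · √(56.18/1101)
  = 2.487 · √0.05103
  = 2.487 · 0.2259
  = 0.5618

Minimum detectable difference ≈ 0.56 years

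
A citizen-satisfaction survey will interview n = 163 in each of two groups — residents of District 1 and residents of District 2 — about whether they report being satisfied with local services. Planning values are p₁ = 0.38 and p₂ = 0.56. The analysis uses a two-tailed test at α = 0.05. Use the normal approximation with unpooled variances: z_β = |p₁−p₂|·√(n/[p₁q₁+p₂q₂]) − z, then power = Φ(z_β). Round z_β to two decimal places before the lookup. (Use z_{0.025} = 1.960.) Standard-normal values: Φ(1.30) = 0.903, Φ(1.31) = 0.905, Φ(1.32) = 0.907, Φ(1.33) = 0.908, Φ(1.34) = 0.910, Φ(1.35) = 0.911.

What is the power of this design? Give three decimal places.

Power ≈ 0.911

z_β = |p₁−p₂|·√(n/[p₁q₁+p₂q₂]) − z_{α/2}
    = 0.18 · √(163/0.4820) − 1.960
    = 0.18 · 18.3895 − 1.960
    = 3.3101 − 1.960 = 1.3501 → 1.35
Power = Φ(1.35) = 0.911.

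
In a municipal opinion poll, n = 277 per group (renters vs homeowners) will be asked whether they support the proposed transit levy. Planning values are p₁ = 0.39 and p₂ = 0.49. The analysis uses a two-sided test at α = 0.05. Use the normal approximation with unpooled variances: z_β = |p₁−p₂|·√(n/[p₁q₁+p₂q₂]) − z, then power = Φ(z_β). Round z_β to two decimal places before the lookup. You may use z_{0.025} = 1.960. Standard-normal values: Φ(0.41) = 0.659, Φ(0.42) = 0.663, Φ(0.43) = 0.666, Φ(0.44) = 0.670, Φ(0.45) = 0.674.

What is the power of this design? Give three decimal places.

Power ≈ 0.663

z_β = |p₁−p₂|·√(n/[p₁q₁+p₂q₂]) − z_{α/2}
    = 0.10 · √(277/0.4878) − 1.960
    = 0.10 · 23.8297 − 1.960
    = 2.3830 − 1.960 = 0.4230 → 0.42
Power = Φ(0.42) = 0.663.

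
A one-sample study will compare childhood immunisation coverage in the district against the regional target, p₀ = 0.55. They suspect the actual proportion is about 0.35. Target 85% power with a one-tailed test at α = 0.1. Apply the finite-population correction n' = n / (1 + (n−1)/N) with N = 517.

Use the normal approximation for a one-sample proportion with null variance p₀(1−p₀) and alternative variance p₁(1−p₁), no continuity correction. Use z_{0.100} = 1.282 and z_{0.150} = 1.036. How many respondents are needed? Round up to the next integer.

n = 31

n = [z_α·√(p₀q₀) + z_β·√(p₁q₁)]² / (p₁ − p₀)²
  = [1.282·√(0.55·0.45) + 1.036·√(0.35·0.65)]² / (-0.20)²
  = [1.282·0.4975 + 1.036·0.4770]² / 0.0400
  = [1.1319]² / 0.0400
  = 32.03
Finite-population correction (N = 517): 32.03 / (1 + (32.03 − 1)/517) = 30.22.
Round up → n = 31.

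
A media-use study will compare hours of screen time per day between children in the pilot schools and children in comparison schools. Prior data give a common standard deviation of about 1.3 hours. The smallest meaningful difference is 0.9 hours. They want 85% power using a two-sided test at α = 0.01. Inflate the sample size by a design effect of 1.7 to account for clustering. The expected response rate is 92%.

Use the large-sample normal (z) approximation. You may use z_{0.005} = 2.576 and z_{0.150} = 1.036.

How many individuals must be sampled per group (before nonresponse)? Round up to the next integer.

n = (z_{α/2} + z_β)² · (σ₁² + σ₂²) / δ²
  = (2.576 + 1.036)² · (2·1.3² = 3.38) / 0.9²
  = 13.0465 · 3.38 / 0.81
  = 54.44
Design effect: 1.7 × 54.44 = 92.55.
Adjust for 92% response: 92.55 / 0.92 = 100.60.
Round up → n = 101 per group.

n = 101 per group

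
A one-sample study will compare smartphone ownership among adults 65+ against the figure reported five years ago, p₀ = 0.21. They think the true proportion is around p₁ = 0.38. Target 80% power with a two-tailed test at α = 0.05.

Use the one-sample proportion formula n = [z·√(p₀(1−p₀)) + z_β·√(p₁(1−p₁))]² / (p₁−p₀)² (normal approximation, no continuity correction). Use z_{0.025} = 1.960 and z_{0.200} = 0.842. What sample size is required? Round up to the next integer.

n = 51

n = [z_{α/2}·√(p₀q₀) + z_β·√(p₁q₁)]² / (p₁ − p₀)²
  = [1.960·√(0.21·0.79) + 0.842·√(0.38·0.62)]² / (0.17)²
  = [1.960·0.4073 + 0.842·0.4854]² / 0.0289
  = [1.2070]² / 0.0289
  = 50.41
Round up → n = 51.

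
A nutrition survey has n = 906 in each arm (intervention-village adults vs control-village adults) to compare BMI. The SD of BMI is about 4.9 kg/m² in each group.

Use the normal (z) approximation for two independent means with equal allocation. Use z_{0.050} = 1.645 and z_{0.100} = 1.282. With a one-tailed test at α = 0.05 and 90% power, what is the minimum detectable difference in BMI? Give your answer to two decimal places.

δ = (z_α + z_β) · √((σ₁²+σ₂²)/n)
  = (1.645 + 1.282) · √(48.02/906)
  = 2.927 · √0.053
  = 2.927 · 0.2302
  = 0.6739

Minimum detectable difference ≈ 0.67 kg/m²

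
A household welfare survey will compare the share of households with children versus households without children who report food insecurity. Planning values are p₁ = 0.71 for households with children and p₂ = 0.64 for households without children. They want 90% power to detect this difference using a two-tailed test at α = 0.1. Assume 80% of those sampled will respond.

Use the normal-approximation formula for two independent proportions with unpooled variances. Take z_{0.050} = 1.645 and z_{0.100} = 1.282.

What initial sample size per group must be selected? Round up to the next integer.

n = (z_{α/2} + z_β)² · [p₁(1−p₁) + p₂(1−p₂)] / (p₁ − p₂)²
  = (1.645 + 1.282)² · (0.71·0.29 + 0.64·0.36) / (0.07)²
  = (2.927)² · (0.2059 + 0.2304) / 0.0049
  = 8.5673 · 0.4363 / 0.0049
  = 762.84
Adjust for 80% response: 762.84 / 0.80 = 953.55.
Round up → n = 954 per group.

n = 954 per group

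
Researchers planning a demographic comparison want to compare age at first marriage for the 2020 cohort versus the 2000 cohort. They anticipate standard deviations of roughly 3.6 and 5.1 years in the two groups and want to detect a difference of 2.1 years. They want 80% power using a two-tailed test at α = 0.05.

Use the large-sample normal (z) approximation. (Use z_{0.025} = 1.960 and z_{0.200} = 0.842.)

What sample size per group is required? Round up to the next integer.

n = (z_{α/2} + z_β)² · (σ₁² + σ₂²) / δ²
  = (1.960 + 0.842)² · (3.6² + 5.1² = 38.97) / 2.1²
  = 7.8512 · 38.97 / 4.41
  = 69.38
Round up → n = 70 per group.

n = 70 per group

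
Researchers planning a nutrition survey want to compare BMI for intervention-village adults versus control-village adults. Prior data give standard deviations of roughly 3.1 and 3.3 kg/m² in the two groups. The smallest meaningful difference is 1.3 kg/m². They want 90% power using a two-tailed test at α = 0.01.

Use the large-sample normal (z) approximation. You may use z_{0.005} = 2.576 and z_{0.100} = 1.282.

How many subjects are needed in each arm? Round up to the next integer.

n = 181 per group

n = (z_{α/2} + z_β)² · (σ₁² + σ₂²) / δ²
  = (2.576 + 1.282)² · (3.1² + 3.3² = 20.5) / 1.3²
  = 14.8842 · 20.5 / 1.69
  = 180.55
Round up → n = 181 per group.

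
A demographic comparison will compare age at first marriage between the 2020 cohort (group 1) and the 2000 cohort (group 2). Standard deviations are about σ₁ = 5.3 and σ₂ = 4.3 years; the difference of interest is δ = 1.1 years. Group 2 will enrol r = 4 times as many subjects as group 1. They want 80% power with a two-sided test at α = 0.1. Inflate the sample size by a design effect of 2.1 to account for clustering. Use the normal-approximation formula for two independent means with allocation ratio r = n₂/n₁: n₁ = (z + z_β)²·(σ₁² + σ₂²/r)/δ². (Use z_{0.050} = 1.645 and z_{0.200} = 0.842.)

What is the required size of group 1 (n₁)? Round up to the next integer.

n₁ = 352

n₁ = (z_{α/2} + z_β)² · (σ₁² + σ₂²/r) / δ²
   = (1.645 + 0.842)² · (5.3² + 4.3²/4) / 1.1²
   = 6.1852 · (28.09 + 4.6225) / 1.21
   = 6.1852 · 32.7125 / 1.21
   = 167.22
Design effect: 2.1 × 167.22 = 351.16.
Round up → n₁ = 352; n₂ = r·n₁ = 4 × 352 = 1408.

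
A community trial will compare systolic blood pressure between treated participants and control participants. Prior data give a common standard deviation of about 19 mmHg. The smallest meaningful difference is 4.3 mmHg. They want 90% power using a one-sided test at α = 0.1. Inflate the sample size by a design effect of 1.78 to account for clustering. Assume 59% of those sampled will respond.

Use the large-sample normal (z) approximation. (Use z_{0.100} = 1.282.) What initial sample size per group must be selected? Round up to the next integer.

n = (z_α + z_β)² · (σ₁² + σ₂²) / δ²
  = (1.282 + 1.282)² · (2·19² = 722) / 4.3²
  = 6.5741 · 722 / 18.49
  = 256.71
Design effect: 1.78 × 256.71 = 456.94.
Adjust for 59% response: 456.94 / 0.59 = 774.47.
Round up → n = 775 per group.

n = 775 per group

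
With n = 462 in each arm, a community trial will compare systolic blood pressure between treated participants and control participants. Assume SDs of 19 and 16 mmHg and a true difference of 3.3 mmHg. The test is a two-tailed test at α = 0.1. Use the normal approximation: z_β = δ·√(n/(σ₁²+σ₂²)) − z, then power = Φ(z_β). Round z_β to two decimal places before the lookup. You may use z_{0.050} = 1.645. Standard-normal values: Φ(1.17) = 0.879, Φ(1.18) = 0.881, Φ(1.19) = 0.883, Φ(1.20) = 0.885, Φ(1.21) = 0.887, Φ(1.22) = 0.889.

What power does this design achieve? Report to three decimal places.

z_β = δ·√(n/(σ₁²+σ₂²)) − z_{α/2}
    = 3.3 · √(462/617) − 1.645
    = 3.3 · 0.86532 − 1.645
    = 2.8556 − 1.645 = 1.2106 → 1.21
Power = Φ(1.21) = 0.887.

Power ≈ 0.887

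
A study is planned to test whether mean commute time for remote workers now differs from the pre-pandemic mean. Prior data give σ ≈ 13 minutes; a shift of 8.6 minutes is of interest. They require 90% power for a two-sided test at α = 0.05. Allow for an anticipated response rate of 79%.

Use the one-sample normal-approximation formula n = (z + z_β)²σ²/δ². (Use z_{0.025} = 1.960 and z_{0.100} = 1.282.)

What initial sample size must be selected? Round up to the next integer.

n = (z_{α/2} + z_β)² · σ² / δ²
  = (1.960 + 1.282)² · 13² / 8.6²
  = 10.5106 · 169 / 73.96
  = 24.02
Adjust for 79% response: 24.02 / 0.79 = 30.40.
Round up → n = 31.

n = 31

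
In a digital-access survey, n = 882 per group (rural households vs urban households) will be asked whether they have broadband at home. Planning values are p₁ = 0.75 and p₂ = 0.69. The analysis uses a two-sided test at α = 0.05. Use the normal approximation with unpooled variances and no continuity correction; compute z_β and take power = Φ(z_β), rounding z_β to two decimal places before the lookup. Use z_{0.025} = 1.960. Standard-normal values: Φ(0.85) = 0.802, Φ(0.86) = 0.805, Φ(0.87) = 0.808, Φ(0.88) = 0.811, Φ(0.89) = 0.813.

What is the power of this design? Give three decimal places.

z_β = |p₁−p₂|·√(n/[p₁q₁+p₂q₂]) − z_{α/2}
    = 0.06 · √(882/0.4014) − 1.960
    = 0.06 · 46.8755 − 1.960
    = 2.8125 − 1.960 = 0.8525 → 0.85
Power = Φ(0.85) = 0.802.

Power ≈ 0.802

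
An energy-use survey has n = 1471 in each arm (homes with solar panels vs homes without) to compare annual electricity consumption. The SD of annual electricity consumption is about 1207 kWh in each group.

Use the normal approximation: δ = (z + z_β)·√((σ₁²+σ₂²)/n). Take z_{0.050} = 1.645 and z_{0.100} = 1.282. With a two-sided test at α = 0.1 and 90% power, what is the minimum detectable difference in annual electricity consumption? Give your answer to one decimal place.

Minimum detectable difference ≈ 130.3 kWh

δ = (z_{α/2} + z_β) · √((σ₁²+σ₂²)/n)
  = (1.645 + 1.282) · √(2913698/1471)
  = 2.927 · √1980.8
  = 2.927 · 44.5057
  = 130.2683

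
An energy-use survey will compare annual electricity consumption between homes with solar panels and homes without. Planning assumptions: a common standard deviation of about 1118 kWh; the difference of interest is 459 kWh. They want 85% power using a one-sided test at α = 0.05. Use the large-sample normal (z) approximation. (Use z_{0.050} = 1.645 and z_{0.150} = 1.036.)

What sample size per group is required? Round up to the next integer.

n = (z_α + z_β)² · (σ₁² + σ₂²) / δ²
  = (1.645 + 1.036)² · (2·1118² = 2499848) / 459²
  = 7.1878 · 2499848 / 210681
  = 85.29
Round up → n = 86 per group.

n = 86 per group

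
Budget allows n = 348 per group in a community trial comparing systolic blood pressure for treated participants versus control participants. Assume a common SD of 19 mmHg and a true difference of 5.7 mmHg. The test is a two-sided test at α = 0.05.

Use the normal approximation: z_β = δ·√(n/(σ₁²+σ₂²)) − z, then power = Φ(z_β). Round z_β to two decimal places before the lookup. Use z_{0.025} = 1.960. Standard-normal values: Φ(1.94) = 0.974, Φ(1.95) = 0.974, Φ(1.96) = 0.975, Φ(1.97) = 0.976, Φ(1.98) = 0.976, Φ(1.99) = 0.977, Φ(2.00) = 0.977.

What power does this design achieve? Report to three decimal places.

z_β = δ·√(n/(σ₁²+σ₂²)) − z_{α/2}
    = 5.7 · √(348/722) − 1.960
    = 5.7 · 0.69426 − 1.960
    = 3.9573 − 1.960 = 1.9973 → 2.00
Power = Φ(2.00) = 0.977.

Power ≈ 0.977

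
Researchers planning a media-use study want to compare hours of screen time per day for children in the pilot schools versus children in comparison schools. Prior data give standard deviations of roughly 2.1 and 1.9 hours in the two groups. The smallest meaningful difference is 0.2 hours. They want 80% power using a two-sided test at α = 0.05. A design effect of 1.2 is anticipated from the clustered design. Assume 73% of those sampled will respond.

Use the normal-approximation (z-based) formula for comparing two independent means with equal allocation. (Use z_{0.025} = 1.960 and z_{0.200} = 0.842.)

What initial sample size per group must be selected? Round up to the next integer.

n = 2588 per group

n = (z_{α/2} + z_β)² · (σ₁² + σ₂²) / δ²
  = (1.960 + 0.842)² · (2.1² + 1.9² = 8.02) / 0.2²
  = 7.8512 · 8.02 / 0.04
  = 1574.17
Design effect: 1.2 × 1574.17 = 1889.00.
Adjust for 73% response: 1889.00 / 0.73 = 2587.67.
Round up → n = 2588 per group.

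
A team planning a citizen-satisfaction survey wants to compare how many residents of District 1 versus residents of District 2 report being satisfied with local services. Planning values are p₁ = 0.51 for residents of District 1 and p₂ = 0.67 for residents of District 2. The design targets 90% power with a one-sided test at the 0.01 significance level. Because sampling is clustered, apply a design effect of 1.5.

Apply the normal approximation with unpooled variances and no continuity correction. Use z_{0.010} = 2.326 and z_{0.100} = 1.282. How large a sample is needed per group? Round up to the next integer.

n = (z_α + z_β)² · [p₁(1−p₁) + p₂(1−p₂)] / (p₁ − p₂)²
  = (2.326 + 1.282)² · (0.51·0.49 + 0.67·0.33) / (-0.16)²
  = (3.608)² · (0.2499 + 0.2211) / 0.0256
  = 13.0177 · 0.4710 / 0.0256
  = 239.50
Design effect: 1.5 × 239.50 = 359.26.
Round up → n = 360 per group.

n = 360 per group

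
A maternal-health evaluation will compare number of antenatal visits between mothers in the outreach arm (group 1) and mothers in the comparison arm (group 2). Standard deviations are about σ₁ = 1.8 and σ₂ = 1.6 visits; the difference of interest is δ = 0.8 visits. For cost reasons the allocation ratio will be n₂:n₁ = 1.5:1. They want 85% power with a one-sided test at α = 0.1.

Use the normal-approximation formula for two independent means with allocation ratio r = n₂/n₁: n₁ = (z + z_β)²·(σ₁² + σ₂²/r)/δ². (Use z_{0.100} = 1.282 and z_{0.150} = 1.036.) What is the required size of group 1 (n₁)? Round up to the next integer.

n₁ = 42

n₁ = (z_α + z_β)² · (σ₁² + σ₂²/r) / δ²
   = (1.282 + 1.036)² · (1.8² + 1.6²/1.5) / 0.8²
   = 5.3731 · (3.24 + 1.7067) / 0.64
   = 5.3731 · 4.9467 / 0.64
   = 41.53
Round up → n₁ = 42; n₂ = r·n₁ = 1.5 × 42 = 63.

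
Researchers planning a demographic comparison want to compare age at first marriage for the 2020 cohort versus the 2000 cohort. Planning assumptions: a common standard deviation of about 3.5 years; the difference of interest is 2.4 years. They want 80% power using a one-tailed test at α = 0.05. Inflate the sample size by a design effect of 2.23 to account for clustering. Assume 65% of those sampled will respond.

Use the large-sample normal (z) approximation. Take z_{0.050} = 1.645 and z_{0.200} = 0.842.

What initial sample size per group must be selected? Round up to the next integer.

n = 91 per group

n = (z_α + z_β)² · (σ₁² + σ₂²) / δ²
  = (1.645 + 0.842)² · (2·3.5² = 24.5) / 2.4²
  = 6.1852 · 24.5 / 5.76
  = 26.31
Design effect: 2.23 × 26.31 = 58.67.
Adjust for 65% response: 58.67 / 0.65 = 90.26.
Round up → n = 91 per group.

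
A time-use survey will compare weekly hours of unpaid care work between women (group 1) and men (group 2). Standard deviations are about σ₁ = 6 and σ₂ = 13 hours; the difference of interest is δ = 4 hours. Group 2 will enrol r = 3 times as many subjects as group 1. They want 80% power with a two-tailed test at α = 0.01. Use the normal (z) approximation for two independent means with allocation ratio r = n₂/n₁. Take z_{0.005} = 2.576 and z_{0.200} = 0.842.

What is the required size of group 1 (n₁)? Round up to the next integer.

n₁ = (z_{α/2} + z_β)² · (σ₁² + σ₂²/r) / δ²
   = (2.576 + 0.842)² · (6² + 13²/3) / 4²
   = 11.6827 · (36 + 56.3333) / 16
   = 11.6827 · 92.3333 / 16
   = 67.42
Round up → n₁ = 68; n₂ = r·n₁ = 3 × 68 = 204.

n₁ = 68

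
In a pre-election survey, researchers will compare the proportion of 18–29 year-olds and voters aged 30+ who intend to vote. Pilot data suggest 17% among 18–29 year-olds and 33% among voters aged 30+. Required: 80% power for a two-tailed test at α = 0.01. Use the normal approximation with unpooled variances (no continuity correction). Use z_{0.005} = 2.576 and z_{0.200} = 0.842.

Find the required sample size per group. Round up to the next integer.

n = (z_{α/2} + z_β)² · [p₁(1−p₁) + p₂(1−p₂)] / (p₁ − p₂)²
  = (2.576 + 0.842)² · (0.17·0.83 + 0.33·0.67) / (-0.16)²
  = (3.418)² · (0.1411 + 0.2211) / 0.0256
  = 11.6827 · 0.3622 / 0.0256
  = 165.29
Round up → n = 166 per group.

n = 166 per group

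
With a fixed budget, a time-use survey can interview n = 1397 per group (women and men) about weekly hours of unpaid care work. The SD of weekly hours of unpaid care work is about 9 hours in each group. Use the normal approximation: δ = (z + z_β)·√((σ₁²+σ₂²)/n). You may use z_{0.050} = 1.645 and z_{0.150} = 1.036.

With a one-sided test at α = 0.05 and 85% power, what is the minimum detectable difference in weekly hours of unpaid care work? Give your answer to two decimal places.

Minimum detectable difference ≈ 0.91 hours

δ = (z_α + z_β) · √((σ₁²+σ₂²)/n)
  = (1.645 + 1.036) · √(162/1397)
  = 2.681 · √0.11596
  = 2.681 · 0.3405
  = 0.9130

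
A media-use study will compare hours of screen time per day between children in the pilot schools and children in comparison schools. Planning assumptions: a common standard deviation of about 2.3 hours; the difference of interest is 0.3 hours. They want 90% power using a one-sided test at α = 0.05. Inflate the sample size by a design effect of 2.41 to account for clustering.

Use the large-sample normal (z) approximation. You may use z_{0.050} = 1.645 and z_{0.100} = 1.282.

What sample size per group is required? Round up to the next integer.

n = (z_α + z_β)² · (σ₁² + σ₂²) / δ²
  = (1.645 + 1.282)² · (2·2.3² = 10.58) / 0.3²
  = 8.5673 · 10.58 / 0.09
  = 1007.14
Design effect: 2.41 × 1007.14 = 2427.20.
Round up → n = 2428 per group.

n = 2428 per group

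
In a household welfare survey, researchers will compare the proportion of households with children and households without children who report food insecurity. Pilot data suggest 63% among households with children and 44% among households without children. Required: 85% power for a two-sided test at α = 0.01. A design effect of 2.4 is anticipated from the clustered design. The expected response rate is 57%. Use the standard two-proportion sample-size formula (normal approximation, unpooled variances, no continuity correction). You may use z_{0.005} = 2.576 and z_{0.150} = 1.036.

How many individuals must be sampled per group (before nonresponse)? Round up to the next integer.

n = 730 per group

n = (z_{α/2} + z_β)² · [p₁(1−p₁) + p₂(1−p₂)] / (p₁ − p₂)²
  = (2.576 + 1.036)² · (0.63·0.37 + 0.44·0.56) / (0.19)²
  = (3.612)² · (0.2331 + 0.2464) / 0.0361
  = 13.0465 · 0.4795 / 0.0361
  = 173.29
Design effect: 2.4 × 173.29 = 415.90.
Adjust for 57% response: 415.90 / 0.57 = 729.65.
Round up → n = 730 per group.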